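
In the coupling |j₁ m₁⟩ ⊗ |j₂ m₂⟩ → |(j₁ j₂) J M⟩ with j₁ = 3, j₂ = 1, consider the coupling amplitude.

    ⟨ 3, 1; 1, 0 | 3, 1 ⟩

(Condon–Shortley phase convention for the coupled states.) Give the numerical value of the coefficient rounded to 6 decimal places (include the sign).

+0.288675

j₁+j₂−J=1  J+j₁−j₂=5  J−j₁+j₂=1  j₁+j₂+J+1=8
(j₁±m₁, j₂±m₂, J±M) = (4,2,1,1,4,2)
P² = 48
sum k=0..1:
  [0] +1/12 = 1/12
  [1] −1/24 = -1/24
S = 1/24
C² = P²·S² = 1/12 ; C = +0.288675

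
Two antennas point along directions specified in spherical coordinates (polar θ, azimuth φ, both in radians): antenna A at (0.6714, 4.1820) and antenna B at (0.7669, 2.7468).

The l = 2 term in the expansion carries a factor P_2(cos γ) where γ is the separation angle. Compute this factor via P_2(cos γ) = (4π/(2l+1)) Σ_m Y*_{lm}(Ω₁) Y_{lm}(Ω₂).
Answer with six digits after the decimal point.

0.080568

Term-by-term m-sum for l=2 (normalisation 4π/5 = 2.513274):
  term(m=-2) = (-0.026787, 0.007448)   from Y*(Ω₁)=(-0.072977, 0.130459), Y(Ω₂)=(0.130965, 0.132067)
  term(m=-1) = (0.019635, 0.143914)   from Y*(Ω₁)=(-0.190347, -0.324581), Y(Ω₂)=(-0.356317, -0.148466)
  term(m=+0) = (0.046361, 0.000000)   from Y*(Ω₁)=(0.264626, -0.000000), Y(Ω₂)=(0.175194, 0.000000)
  term(m=+1) = (0.019635, -0.143914)   from Y*(Ω₁)=(0.190347, -0.324581), Y(Ω₂)=(0.356317, -0.148466)
  term(m=+2) = (-0.026787, -0.007448)   from Y*(Ω₁)=(-0.072977, -0.130459), Y(Ω₂)=(0.130965, -0.132067)
Accumulated sum (0.032057, 0.000000); after 4π/(2l+1) scaling, (0.080568, 0.000000) ⇒ P_2 = 0.080568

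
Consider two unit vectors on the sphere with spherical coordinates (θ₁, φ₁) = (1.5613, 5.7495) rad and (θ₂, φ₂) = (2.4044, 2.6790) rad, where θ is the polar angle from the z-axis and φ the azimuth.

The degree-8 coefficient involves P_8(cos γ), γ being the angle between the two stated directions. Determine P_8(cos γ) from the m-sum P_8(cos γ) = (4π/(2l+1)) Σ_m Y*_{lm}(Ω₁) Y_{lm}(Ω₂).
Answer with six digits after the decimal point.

Expand P_8 via completeness: Σ_{m} conj(Y_{8,m}) at Ω₁ times Y_{8,m} at Ω₂ —
  [-8]  conj(Y_{8,-8})(Ω₁) = -0.220816+0.465527i ; Y_{8,-8}(Ω₂) = -0.018217-0.011399i ; Δ = +0.009329-0.005963i
  [-7]  conj(Y_{8,-7})(Ω₁) = -0.016217+0.010958i ; Y_{8,-7}(Ω₂) = -0.094230-0.009127i ; Δ = +0.001628-0.000885i
  [-6]  conj(Y_{8,-6})(Ω₁) = +0.375117-0.022730i ; Y_{8,-6}(Ω₂) = -0.234204+0.089773i ; Δ = -0.085813+0.038999i
  [-5]  conj(Y_{8,-5})(Ω₁) = +0.020606+0.010550i ; Y_{8,-5}(Ω₂) = -0.291644+0.318017i ; Δ = -0.009365+0.003476i
  [-4]  conj(Y_{8,-4})(Ω₁) = -0.180369-0.285187i ; Y_{8,-4}(Ω₂) = -0.119658+0.416790i ; Δ = +0.140445-0.041051i
  [-3]  conj(Y_{8,-3})(Ω₁) = -0.000752-0.024850i ; Y_{8,-3}(Ω₂) = +0.016661+0.090017i ; Δ = +0.002224-0.000482i
  [-2]  conj(Y_{8,-2})(Ω₁) = -0.155130+0.281666i ; Y_{8,-2}(Ω₂) = -0.203961-0.270756i ; Δ = +0.107903-0.015446i
  [-1]  conj(Y_{8,-1})(Ω₁) = -0.022040+0.013023i ; Y_{8,-1}(Ω₂) = -0.239283-0.119326i ; Δ = +0.006828-0.000486i
  [+0]  conj(Y_{8,0})(Ω₁) = +0.317005-0.000000i ; Y_{8,0}(Ω₂) = +0.264828+0.000000i ; Δ = +0.083952+0.000000i
  [+1]  conj(Y_{8,1})(Ω₁) = +0.022040+0.013023i ; Y_{8,1}(Ω₂) = +0.239283-0.119326i ; Δ = +0.006828+0.000486i
  [+2]  conj(Y_{8,2})(Ω₁) = -0.155130-0.281666i ; Y_{8,2}(Ω₂) = -0.203961+0.270756i ; Δ = +0.107903+0.015446i
  [+3]  conj(Y_{8,3})(Ω₁) = +0.000752-0.024850i ; Y_{8,3}(Ω₂) = -0.016661+0.090017i ; Δ = +0.002224+0.000482i
  [+4]  conj(Y_{8,4})(Ω₁) = -0.180369+0.285187i ; Y_{8,4}(Ω₂) = -0.119658-0.416790i ; Δ = +0.140445+0.041051i
  [+5]  conj(Y_{8,5})(Ω₁) = -0.020606+0.010550i ; Y_{8,5}(Ω₂) = +0.291644+0.318017i ; Δ = -0.009365-0.003476i
  [+6]  conj(Y_{8,6})(Ω₁) = +0.375117+0.022730i ; Y_{8,6}(Ω₂) = -0.234204-0.089773i ; Δ = -0.085813-0.038999i
  [+7]  conj(Y_{8,7})(Ω₁) = +0.016217+0.010958i ; Y_{8,7}(Ω₂) = +0.094230-0.009127i ; Δ = +0.001628+0.000885i
  [+8]  conj(Y_{8,8})(Ω₁) = -0.220816-0.465527i ; Y_{8,8}(Ω₂) = -0.018217+0.011399i ; Δ = +0.009329+0.005963i
Σ over m = +0.430311-0.000000i; ×(4π/17) → +0.318085-0.000000i. Real part: 0.318085

0.318085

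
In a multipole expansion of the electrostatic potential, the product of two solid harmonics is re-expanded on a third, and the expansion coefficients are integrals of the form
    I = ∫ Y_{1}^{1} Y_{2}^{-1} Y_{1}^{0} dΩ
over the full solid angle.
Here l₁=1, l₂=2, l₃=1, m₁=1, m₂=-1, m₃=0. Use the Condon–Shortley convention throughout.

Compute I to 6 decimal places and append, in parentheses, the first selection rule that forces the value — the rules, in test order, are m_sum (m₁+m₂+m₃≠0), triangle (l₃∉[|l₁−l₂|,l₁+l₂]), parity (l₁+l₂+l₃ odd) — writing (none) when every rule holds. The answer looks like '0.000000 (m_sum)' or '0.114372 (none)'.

m-sum 0 ✓  L=4 even ✓  1≤1≤3 ✓
Π(2lᵢ+1) = 3×5×3 = 45
triangle coeff Δ(1,2,1) = 1/30
Σ_t [1,1]: t=1:−1/1 = -1/1
(3j)²=2/15 [(1 2 1; 0 0 0)], sign=+1
Σ_t [0,0]: t=0:+1/2 = 1/2
(3j)²=1/10 [(1 2 1; 1 -1 0)], sign=-1
⇒ 4πI² = 3/5
I = (-1)√(3/5/(4π)) = -0.21850969
No selection rule forces the value: the integral is nonzero (none).

-0.218510 (none)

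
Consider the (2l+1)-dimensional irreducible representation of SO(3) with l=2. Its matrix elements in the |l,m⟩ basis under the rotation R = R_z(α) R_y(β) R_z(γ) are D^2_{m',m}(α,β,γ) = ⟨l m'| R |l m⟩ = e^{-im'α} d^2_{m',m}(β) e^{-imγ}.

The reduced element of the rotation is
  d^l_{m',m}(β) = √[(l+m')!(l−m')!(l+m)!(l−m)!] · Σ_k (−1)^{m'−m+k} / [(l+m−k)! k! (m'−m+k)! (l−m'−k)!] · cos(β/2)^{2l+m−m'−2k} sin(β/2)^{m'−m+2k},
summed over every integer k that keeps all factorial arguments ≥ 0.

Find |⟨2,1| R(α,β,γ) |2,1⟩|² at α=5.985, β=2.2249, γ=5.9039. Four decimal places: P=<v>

First d^2_{1,1}(β=2.2249), then the phase factors e^{-i(1)α} and e^{-i(1)γ}:
c=cos(2.224900/2)=0.442466, s=sin(2.224900/2)=0.896785; N=√[6·1·6·1]=6.000000
k: max(0,(1)−(1))=0 … min(2+(1),2−(1))=1
  k=0: (−1)^0·6.0000/(6)·0.4425^4·0.8968^0 = +0.038328
  k=1: (−1)^1·6.0000/(2)·0.4425^2·0.8968^2 = -0.472343
d^2_{1,1}(2.2249) = +0.038328 -0.472343 = -0.434015
|D^2_{1,1}|² = |d^2_{1,1}(β)|² = (-0.434015)² = 0.188369 (the z-rotation phases have unit modulus)

P=0.1884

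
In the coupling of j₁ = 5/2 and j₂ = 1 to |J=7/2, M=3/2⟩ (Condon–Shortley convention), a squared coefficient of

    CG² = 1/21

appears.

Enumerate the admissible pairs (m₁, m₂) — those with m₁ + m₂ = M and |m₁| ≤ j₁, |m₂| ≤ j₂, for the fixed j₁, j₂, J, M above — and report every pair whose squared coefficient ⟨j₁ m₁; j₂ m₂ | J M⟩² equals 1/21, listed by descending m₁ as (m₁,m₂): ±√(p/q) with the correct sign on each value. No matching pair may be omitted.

Admissible pairs with m₁+m₂ = M = 3/2: (1/2,1), (3/2,0), (5/2,-1)
  (m₁,m₂)=(5/2,-1): CG² = 1/21, CG = +√(1/21)   ← matches the target
  (m₁,m₂)=(3/2,0): CG² = 10/21, CG = +√(10/21)
  (m₁,m₂)=(1/2,1): CG² = 10/21, CG = +√(10/21)
Pairs with CG² = 1/21: (5/2,-1): +√(1/21)

(5/2,-1): +√(1/21)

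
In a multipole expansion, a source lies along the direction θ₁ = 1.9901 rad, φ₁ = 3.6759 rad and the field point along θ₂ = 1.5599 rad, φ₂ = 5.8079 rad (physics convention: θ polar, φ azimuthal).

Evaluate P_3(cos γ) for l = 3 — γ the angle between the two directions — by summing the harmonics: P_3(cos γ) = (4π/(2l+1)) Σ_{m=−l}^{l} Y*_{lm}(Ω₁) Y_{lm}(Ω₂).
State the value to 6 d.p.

0.440723

Expand P_3 via completeness: Σ_{m} conj(Y_{3,m}) at Ω₁ times Y_{3,m} at Ω₂ —
  [-3]  conj(Y_{3,-3})(Ω₁) = (0.010212, -0.317752) ; Y_{3,-3}(Ω₂) = (0.060250, 0.412776) ; Δ = (0.131776, -0.014930)
  [-2]  conj(Y_{3,-2})(Ω₁) = (-0.167078, -0.304255) ; Y_{3,-2}(Ω₂) = (0.006471, 0.009061) ; Δ = (0.001675, -0.003483)
  [-1]  conj(Y_{3,-1})(Ω₁) = (0.043504, 0.025742) ; Y_{3,-1}(Ω₂) = (-0.287172, -0.147788) ; Δ = (-0.008689, -0.013822)
  [+0]  conj(Y_{3,0})(Ω₁) = (0.329876, -0.000000) ; Y_{3,0}(Ω₂) = (-0.012196, 0.000000) ; Δ = (-0.004023, 0.000000)
  [+1]  conj(Y_{3,1})(Ω₁) = (-0.043504, 0.025742) ; Y_{3,1}(Ω₂) = (0.287172, -0.147788) ; Δ = (-0.008689, 0.013822)
  [+2]  conj(Y_{3,2})(Ω₁) = (-0.167078, 0.304255) ; Y_{3,2}(Ω₂) = (0.006471, -0.009061) ; Δ = (0.001675, 0.003483)
  [+3]  conj(Y_{3,3})(Ω₁) = (-0.010212, -0.317752) ; Y_{3,3}(Ω₂) = (-0.060250, 0.412776) ; Δ = (0.131776, 0.014930)
Σ over m = (0.245502, -0.000000); ×(4π/7) → (0.440723, -0.000000). Real part: 0.440723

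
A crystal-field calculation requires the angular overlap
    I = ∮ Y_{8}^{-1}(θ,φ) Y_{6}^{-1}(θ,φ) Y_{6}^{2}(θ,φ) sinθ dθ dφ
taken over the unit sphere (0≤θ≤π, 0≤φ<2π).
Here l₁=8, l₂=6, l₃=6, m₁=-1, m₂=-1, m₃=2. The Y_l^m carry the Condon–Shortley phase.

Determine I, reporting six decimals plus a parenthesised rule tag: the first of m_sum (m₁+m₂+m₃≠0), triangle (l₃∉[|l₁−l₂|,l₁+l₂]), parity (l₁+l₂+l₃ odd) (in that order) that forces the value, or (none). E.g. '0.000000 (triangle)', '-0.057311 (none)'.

0.098820 (none)

m-sum 0 ✓  L=20 even ✓  2≤6≤14 ✓
Π(2lᵢ+1) = 17×13×13 = 2873
triangle coeff Δ(8,6,6) = 1/1309458150
Σ_t [2,6]: t=2:+1/49766400 t=3:−1/3110400 t=4:+1/1327104 t=5:−1/3110400 t=6:+1/49766400 = 1/6635520
(3j)²=350/46189 [(8 6 6; 0 0 0)], sign=+1
Σ_t [1,5]: t=1:−1/4877107200 t=2:+1/43545600 t=3:−1/4147200 t=4:+1/2488320 t=5:−1/9953280 = 1/12042240
(3j)²=3645/646646 [(8 6 6; -1 -1 2)], sign=+1
⇒ 4πI² = 91125/742577
I = (+1)√(91125/742577/(4π)) = 0.09881960
No selection rule forces the value: the integral is nonzero (none).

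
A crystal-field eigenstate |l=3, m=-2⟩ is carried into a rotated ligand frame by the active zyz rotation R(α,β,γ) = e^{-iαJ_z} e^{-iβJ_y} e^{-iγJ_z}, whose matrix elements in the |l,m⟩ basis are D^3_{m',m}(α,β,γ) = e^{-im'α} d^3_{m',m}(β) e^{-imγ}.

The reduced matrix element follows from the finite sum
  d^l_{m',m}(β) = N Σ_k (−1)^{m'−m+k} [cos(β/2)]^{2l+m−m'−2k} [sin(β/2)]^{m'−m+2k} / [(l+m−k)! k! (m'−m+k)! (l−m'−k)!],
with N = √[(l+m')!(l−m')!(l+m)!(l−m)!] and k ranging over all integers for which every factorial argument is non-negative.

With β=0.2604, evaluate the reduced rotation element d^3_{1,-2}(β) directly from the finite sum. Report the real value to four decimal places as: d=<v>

d^3_{1,-2}(β=0.2604) via the finite sum:
With c≡cos(β/2)=0.991536 and s≡sin(β/2)=0.129832, N=[24·2·1·120]^{1/2}=75.894664
k∈{0,1} keeps every argument non-negative
  k=0: (−1)^3·75.8947/(12)·0.9915^3·0.1298^3 = -0.013493
  k=1: (−1)^4·75.8947/(24)·0.9915^1·0.1298^5 = +0.000116
d^3_{1,-2}(0.2604) = -0.013493 +0.000116 = -0.013377

d=-0.0134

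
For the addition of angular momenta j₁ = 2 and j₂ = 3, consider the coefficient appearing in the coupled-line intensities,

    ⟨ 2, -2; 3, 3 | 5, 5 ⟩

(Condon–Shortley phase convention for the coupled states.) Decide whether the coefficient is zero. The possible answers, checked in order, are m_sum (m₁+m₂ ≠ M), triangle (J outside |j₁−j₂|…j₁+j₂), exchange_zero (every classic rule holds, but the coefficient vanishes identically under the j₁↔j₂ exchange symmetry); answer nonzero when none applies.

m_sum

m-sum: m₁+m₂ = -2+3 = 1, M = 5  ✗ ⇒ coefficient is 0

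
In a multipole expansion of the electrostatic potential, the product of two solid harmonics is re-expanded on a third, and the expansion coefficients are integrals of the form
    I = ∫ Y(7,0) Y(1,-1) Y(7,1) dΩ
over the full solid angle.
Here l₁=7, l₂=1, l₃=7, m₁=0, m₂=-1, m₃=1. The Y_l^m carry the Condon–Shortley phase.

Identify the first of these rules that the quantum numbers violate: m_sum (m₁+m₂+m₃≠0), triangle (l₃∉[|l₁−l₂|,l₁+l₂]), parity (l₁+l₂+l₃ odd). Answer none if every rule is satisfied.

Σmᵢ = 0  ✓
l₃∈[|l₁−l₂|,l₁+l₂]=[6,8], have l₃=7  ✓
Σlᵢ = 15 ⇒ odd  ✗

parity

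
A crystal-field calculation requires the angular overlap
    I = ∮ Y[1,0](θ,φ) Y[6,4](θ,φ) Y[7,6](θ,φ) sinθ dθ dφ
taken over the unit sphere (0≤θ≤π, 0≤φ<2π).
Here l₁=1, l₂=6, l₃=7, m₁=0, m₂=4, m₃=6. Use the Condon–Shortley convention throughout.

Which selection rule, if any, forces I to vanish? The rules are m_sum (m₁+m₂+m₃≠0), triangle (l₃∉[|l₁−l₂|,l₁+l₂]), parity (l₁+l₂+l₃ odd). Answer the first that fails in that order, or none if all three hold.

azimuthal sum: 0 + 4 + 6 = 10  ✗
5 ≤ 7 ≤ 7 (triangle on l)
L = 1 + 6 + 7 = 14 (even)

m_sum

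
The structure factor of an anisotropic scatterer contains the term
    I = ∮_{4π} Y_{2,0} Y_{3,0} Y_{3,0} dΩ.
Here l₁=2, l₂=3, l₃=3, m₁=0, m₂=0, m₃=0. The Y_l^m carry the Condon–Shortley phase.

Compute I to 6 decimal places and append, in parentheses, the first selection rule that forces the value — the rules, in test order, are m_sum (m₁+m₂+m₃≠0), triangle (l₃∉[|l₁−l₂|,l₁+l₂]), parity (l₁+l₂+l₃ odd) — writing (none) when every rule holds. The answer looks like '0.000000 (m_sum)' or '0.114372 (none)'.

0.168209 (none)

m-sum 0 ✓  L=8 even ✓  1≤3≤5 ✓
Π(2lᵢ+1) = 5×7×7 = 245
triangle coeff Δ(2,3,3) = 1/3780
Σ_t [0,2]: t=0:+1/24 t=1:−1/4 t=2:+1/24 = -1/6
(3j)²=4/105 [(2 3 3; 0 0 0)], sign=+1
(m-triple is (0,0,0) — same symbol as above.)
⇒ 4πI² = 16/45
I = (+1)√(16/45/(4π)) = 0.16820883
No selection rule forces the value: the integral is nonzero (none).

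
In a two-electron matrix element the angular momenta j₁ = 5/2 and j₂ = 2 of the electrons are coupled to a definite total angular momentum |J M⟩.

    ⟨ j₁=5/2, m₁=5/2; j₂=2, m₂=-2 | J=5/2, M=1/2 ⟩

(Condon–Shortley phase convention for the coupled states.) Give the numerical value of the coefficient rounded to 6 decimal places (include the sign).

+0.462910

j₁+j₂−J=2  J+j₁−j₂=3  J−j₁+j₂=2  j₁+j₂+J+1=8
(j₁±m₁, j₂±m₂, J±M) = (5,0,0,4,3,2)
P² = 864/7
sum k=0..0:
  [0] +1/24 = 1/24
S = 1/24
C² = P²·S² = 3/14 ; C = +0.462910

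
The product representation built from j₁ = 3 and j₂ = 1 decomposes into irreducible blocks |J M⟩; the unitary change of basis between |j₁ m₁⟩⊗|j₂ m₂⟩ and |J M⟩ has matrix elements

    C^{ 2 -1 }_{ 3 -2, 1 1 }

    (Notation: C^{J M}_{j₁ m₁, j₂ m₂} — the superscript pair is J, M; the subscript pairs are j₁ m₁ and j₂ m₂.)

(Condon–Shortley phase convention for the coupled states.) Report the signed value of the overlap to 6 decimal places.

+√(10/21) = +0.690066

triangle: 2!*4!*0!/7! = 48/5040
(j±m)!: 1!*5!*2!*0!*1!*3! = 1440
prefactor² = (2J+1)*Δ*N² = 480/7
  k=2: +1/(2!*0!*3!*0!*1!*0!) = 1/12
Σ = 1/12  ⇒  CG² = 480/7*(1/12)² = 10/21
CG = +√(10/21) = +0.690066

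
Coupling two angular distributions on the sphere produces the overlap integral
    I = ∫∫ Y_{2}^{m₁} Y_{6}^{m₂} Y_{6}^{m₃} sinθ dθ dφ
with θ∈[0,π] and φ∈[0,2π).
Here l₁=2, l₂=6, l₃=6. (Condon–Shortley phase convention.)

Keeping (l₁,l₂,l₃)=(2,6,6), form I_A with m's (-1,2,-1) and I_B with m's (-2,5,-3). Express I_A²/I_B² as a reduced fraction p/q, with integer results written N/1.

Same 2,6,6: normalisation and zero-m 3j drop out of the ratio.
A: Δ: 2! 2! 10! / 15! → 1/90090; sum: t=1:−1/60480 t=2:+1/34560 = 1/80640; 3j²(2 6 6; -1 2 -1) = Δ·Π!·Σ² = 6/1001  (sign -1)
B: Δ: 2! 2! 10! / 15! → 1/90090; sum: t=2:+1/1451520 = 1/1451520; 3j²(2 6 6; -2 5 -3) = Δ·Π!·Σ² = 1/91  (sign -1)
I_A²/I_B² = (6/1001)/(1/91) = 6/11

6/11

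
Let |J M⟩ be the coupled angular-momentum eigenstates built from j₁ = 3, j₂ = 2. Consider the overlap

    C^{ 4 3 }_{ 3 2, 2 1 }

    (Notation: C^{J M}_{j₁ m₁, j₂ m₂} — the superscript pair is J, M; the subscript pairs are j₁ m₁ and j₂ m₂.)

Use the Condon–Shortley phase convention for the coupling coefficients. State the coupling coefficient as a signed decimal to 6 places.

+0.223607

j₁+j₂−J=1  J+j₁−j₂=5  J−j₁+j₂=3  j₁+j₂+J+1=10
(j₁±m₁, j₂±m₂, J±M) = (5,1,3,1,7,1)
P² = 6480
sum k=0..1:
  [0] +1/144 = 1/144
  [1] −1/240 = -1/240
S = 1/360
C² = P²·S² = 1/20 ; C = +0.223607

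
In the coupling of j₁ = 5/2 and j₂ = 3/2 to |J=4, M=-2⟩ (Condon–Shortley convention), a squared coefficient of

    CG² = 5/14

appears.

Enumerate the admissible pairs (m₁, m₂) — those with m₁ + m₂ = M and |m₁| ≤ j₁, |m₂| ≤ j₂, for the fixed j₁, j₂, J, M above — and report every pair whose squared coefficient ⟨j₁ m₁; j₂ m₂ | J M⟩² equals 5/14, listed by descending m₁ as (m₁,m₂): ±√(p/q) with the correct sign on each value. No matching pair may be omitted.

(-1/2,-3/2): +√(5/14)

Admissible pairs with m₁+m₂ = M = -2: (-5/2,1/2), (-3/2,-1/2), (-1/2,-3/2)
  (m₁,m₂)=(-1/2,-3/2): CG² = 5/14, CG = +√(5/14)   ← matches the target
  (m₁,m₂)=(-3/2,-1/2): CG² = 15/28, CG = +√(15/28)
  (m₁,m₂)=(-5/2,1/2): CG² = 3/28, CG = +√(3/28)
Pairs with CG² = 5/14: (-1/2,-3/2): +√(5/14)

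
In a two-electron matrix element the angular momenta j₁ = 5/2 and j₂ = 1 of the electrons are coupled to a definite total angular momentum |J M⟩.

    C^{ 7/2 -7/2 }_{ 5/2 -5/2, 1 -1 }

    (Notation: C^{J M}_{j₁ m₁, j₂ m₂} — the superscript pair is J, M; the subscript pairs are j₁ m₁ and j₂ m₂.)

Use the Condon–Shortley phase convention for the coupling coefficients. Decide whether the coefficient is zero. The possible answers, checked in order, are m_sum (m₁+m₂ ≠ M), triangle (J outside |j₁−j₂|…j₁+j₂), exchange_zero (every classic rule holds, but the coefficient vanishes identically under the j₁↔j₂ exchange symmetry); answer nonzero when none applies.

m-sum: m₁+m₂ = -5/2+(-1) = -7/2, M = -7/2  ✓
triangle: |j₁−j₂| = 3/2 ≤ J = 7/2 ≤ j₁+j₂ = 7/2  ✓
exchange: j₁≠j₂ or m₁≠m₂ — the exchange symmetry imposes no constraint here
value check: CG = +1 = +1.000000 ≠ 0

nonzero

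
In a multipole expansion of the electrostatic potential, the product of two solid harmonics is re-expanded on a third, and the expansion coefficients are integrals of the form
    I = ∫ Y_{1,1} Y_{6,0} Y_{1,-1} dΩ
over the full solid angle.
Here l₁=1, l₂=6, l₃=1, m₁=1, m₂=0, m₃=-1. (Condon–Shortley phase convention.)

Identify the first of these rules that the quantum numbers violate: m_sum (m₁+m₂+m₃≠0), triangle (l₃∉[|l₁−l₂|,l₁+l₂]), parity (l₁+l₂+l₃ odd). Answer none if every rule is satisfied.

m₁+m₂+m₃ = 1 + 0 − 1 = 0  ✓
triangle: need |l₁−l₂| ≤ l₃ ≤ l₁+l₂ = [5,7]; l₃=1 is outside  ✗
parity: l₁+l₂+l₃ = 8 is even

triangle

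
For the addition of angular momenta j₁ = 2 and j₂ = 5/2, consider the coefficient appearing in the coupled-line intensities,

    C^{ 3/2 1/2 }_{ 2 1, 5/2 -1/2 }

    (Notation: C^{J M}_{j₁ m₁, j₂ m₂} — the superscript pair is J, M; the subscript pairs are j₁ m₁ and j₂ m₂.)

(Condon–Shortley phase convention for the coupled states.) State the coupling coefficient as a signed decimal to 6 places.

-0.487950

j₁+j₂−J=3  J+j₁−j₂=1  J−j₁+j₂=2  j₁+j₂+J+1=7
(j₁±m₁, j₂±m₂, J±M) = (3,1,2,3,2,1)
P² = 48/35
sum k=0..1:
  [0] +1/12 = 1/12
  [1] −1/2 = -1/2
S = -5/12
C² = P²·S² = 5/21 ; C = -0.487950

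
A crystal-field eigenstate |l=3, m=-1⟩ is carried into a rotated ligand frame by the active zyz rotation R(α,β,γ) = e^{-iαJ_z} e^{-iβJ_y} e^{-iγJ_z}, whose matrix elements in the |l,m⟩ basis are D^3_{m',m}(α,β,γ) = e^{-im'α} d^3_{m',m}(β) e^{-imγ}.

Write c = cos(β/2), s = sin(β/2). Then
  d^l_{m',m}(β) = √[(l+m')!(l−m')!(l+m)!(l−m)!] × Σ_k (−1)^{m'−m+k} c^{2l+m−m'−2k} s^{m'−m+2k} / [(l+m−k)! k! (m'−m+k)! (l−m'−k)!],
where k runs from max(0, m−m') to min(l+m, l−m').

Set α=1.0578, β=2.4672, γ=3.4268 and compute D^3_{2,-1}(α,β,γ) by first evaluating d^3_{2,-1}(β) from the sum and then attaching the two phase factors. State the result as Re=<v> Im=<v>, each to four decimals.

Split into d^3_{2,-1}(β=2.4672) × two z-phases.
Half-angle: c=0.330843, s=0.943686. N=√(120·1·2·24)=75.894664
The bounds max(0,m−m')=0 and min(l+m,l−m')=1 give 2 terms
  k=0: (−1)^3·75.8947/(12)·0.3308^3·0.9437^3 = -0.192476
  k=1: (−1)^4·75.8947/(24)·0.3308^1·0.9437^5 = +0.782995
d^3_{2,-1}(2.4672) = -0.192476 +0.782995 = +0.590519
D = (-0.518250-0.855229i)·(+0.590519)·(-0.959603-0.281356i) = +0.151581+0.570733i

Re=0.1516 Im=0.5707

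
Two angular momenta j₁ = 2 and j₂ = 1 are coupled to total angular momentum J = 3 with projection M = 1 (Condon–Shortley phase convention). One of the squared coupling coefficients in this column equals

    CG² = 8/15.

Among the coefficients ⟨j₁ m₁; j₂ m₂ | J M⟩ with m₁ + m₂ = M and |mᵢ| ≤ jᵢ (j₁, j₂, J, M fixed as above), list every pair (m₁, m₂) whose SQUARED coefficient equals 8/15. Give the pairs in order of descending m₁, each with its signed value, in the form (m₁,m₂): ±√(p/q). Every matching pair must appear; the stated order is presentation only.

(1,0): +√(8/15)

Admissible pairs with m₁+m₂ = M = 1: (0,1), (1,0), (2,-1)
  (m₁,m₂)=(2,-1): CG² = 1/15, CG = +√(1/15)
  (m₁,m₂)=(1,0): CG² = 8/15, CG = +√(8/15)   ← matches the target
  (m₁,m₂)=(0,1): CG² = 2/5, CG = +√(2/5)
Pairs with CG² = 8/15: (1,0): +√(8/15)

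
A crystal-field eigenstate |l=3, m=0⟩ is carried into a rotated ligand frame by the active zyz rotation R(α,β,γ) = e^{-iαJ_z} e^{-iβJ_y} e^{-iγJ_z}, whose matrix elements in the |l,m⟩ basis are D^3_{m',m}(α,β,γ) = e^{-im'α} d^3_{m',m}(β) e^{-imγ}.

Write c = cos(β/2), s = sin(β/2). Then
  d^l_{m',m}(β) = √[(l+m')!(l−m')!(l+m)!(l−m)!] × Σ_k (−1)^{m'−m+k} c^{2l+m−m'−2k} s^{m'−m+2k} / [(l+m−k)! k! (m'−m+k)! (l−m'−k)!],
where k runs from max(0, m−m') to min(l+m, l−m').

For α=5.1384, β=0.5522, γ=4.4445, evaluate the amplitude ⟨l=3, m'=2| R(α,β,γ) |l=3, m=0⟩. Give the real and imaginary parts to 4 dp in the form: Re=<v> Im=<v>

D^3_{2,0}(5.1384,0.5522,4.4445) = e^{-i·2·5.1384}·d^3_{2,0}(0.5522)·e^{-i·0·4.4445}. Compute d first:
c=cos(0.552200/2)=0.962126, s=sin(0.552200/2)=0.272605; N=√[120·1·6·6]=65.726707
k: max(0,(0)−(2))=0 … min(3+(0),3−(2))=1
  k=0: (−1)^2·65.7267/(12)·0.9621^4·0.2726^2 = +0.348785
  k=1: (−1)^3·65.7267/(12)·0.9621^2·0.2726^4 = -0.028000
d^3_{2,0}(0.5522) = +0.348785 -0.028000 = +0.320784
Attach z-rotation phases: D = e^{-i(2)(5.1384)}·(+0.320784)·e^{-i(0)(4.4445)} = -0.211225+0.241427i

Re=-0.2112 Im=0.2414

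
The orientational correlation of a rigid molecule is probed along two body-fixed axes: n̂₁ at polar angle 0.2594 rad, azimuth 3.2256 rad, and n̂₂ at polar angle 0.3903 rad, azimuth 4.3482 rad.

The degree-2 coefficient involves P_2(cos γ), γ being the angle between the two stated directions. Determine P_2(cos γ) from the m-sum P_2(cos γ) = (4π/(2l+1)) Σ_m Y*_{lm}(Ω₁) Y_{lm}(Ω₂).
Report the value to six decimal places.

Expand P_2 via completeness: Σ_{m} conj(Y_{2,m}) at Ω₁ times Y_{2,m} at Ω₂ —
  term(m=-2) = -0.000887-0.001110i   from Y*(Ω₁)=+0.025056+0.004250i, Y(Ω₂)=-0.041727-0.037220i
  term(m=-1) = +0.022561-0.046920i   from Y*(Ω₁)=-0.190854-0.016071i, Y(Ω₂)=-0.096821+0.253995i
  term(m=+0) = +0.280753+0.000000i   from Y*(Ω₁)=+0.568532-0.000000i, Y(Ω₂)=+0.493820+0.000000i
  term(m=+1) = +0.022561+0.046920i   from Y*(Ω₁)=+0.190854-0.016071i, Y(Ω₂)=+0.096821+0.253995i
  term(m=+2) = -0.000887+0.001110i   from Y*(Ω₁)=+0.025056-0.004250i, Y(Ω₂)=-0.041727+0.037220i
Σ over m = +0.324099+0.000000i; ×(4π/5) → +0.814550+0.000000i. Real part: 0.814550

0.814550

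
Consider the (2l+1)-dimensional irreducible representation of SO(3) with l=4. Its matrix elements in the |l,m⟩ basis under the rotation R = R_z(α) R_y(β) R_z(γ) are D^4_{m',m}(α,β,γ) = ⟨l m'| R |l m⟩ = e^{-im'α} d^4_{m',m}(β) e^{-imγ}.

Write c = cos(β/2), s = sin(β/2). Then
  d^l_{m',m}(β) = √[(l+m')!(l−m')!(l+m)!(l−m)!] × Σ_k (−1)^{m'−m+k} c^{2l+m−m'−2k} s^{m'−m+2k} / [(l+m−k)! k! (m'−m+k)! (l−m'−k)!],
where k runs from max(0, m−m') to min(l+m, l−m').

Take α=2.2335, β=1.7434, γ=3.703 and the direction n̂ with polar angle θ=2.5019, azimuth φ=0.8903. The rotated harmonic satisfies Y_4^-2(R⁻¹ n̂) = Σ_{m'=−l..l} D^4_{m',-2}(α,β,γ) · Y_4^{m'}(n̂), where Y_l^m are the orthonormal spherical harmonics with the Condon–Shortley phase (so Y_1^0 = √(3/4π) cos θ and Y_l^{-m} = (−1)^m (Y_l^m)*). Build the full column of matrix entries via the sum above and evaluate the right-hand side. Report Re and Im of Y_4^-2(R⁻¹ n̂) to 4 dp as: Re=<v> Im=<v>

Re=0.1136 Im=-0.0999

Need the full column D^4_{m',-2} for m'=−4..4 at α=2.2335, β=1.7434, γ=3.7030.
cos(β/2)=0.643526, sin(β/2)=0.765424
d^4_{-4,-2}: single k=2 term ⇒ +0.220182;  D = -0.177648-0.130081i
d^4_{-3,-2}: k∈[1..2] ⇒ +0.130897 -0.555550 = -0.424653;  D = -0.013021-0.424453i
d^4_{-2,-2}: k∈[0..2] ⇒ +0.029412 -0.499325 +0.883008 = +0.413096;  D = +0.317710-0.264023i
d^4_{-1,-2}: k∈[0..2] ⇒ -0.148423 +1.049890 -0.990203 = -0.088736;  D = +0.086698+0.018908i
d^4_{0,-2}: k∈[0..2] ⇒ +0.394751 -1.489236 +0.790071 = -0.304413;  D = -0.131856-0.274375i
d^4_{1,-2}: k∈[0..2] ⇒ -0.699927 +1.485305 -0.420259 = +0.365119;  D = +0.162130-0.327148i
d^4_{2,-2}: k∈[0..2] ⇒ +0.883008 -0.999370 +0.117819 = +0.001457;  D = -0.001428+0.000293i
d^4_{3,-2}: k∈[0..1] ⇒ -0.785949 +0.370634 = -0.415316;  D = -0.316175-0.269297i
d^4_{4,-2}: single k=0 term ⇒ +0.440681;  D = +0.018854-0.440277i
Y_4^{m'}(θ=2.5019,φ=0.8903) and Σ D·Y over m':
  (-0.1776-0.1301i)·(-0.0513+0.0229i)  (-0.0130-0.4245i)·(+0.1904+0.0969i)  (+0.3177-0.2640i)·(-0.0870-0.4087i)  (+0.0867+0.0189i)·(-0.2146+0.2651i)  (-0.1319-0.2744i)·(-0.1914+0.0000i)  (+0.1621-0.3271i)·(+0.2146+0.2651i)  (-0.0014+0.0003i)·(-0.0870+0.4087i)  (-0.3162-0.2693i)·(-0.1904+0.0969i)  (+0.0189-0.4403i)·(-0.0513-0.0229i)
Y_4^-2(R⁻¹ n̂) = +0.113565-0.099922i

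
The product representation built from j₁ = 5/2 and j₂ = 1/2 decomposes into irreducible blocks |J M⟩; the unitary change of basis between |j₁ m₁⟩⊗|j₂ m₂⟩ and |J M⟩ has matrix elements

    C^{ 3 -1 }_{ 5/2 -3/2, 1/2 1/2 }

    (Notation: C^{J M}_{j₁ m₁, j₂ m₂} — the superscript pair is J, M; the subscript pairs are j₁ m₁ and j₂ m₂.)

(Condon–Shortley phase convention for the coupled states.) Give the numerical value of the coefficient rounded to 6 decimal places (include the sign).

√[7·0!5!1!/7! · 1!4!1!0!2!4!] = √(192)
  +(−1)^0/∏(0,0,4,1,1,0)! = 1/24  (running 1/24)
⟨..|..⟩ = √(192)·(1/24) = +0.577350

+0.577350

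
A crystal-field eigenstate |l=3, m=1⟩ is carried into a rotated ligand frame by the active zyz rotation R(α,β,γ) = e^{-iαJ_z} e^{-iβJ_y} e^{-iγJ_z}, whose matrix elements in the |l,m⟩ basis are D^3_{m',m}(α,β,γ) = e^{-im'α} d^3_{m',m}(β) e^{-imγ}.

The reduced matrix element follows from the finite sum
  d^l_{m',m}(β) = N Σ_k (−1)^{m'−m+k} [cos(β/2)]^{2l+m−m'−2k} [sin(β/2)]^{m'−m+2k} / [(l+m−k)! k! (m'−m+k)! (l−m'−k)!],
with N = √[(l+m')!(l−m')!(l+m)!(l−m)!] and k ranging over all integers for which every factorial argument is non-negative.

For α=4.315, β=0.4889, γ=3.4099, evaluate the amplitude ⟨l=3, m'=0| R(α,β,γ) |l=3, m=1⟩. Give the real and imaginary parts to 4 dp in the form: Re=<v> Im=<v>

First d^3_{0,1}(β=0.4889), then the phase factors e^{-i(0)α} and e^{-i(1)γ}:
Half-angle: c=0.970271, s=0.242023. N=√(6·6·24·2)=41.569219
Admissible k: 1..3 (factorial args all ≥0)
  k=1: (−1)^0·41.5692/(12)·0.9703^5·0.2420^1 = +0.720960
  k=2: (−1)^1·41.5692/(4)·0.9703^3·0.2420^3 = -0.134573
  k=3: (−1)^2·41.5692/(12)·0.9703^1·0.2420^5 = +0.002791
d^3_{0,1}(0.4889) = +0.720960 -0.134573 +0.002791 = +0.589178
Phases: e^{-i·(0)·4.3150}=+1.000000+0.000000i, e^{-i·(1)·3.4099}=-0.964221+0.265100i ⇒ D=-0.568097+0.156191i

Re=-0.5681 Im=0.1562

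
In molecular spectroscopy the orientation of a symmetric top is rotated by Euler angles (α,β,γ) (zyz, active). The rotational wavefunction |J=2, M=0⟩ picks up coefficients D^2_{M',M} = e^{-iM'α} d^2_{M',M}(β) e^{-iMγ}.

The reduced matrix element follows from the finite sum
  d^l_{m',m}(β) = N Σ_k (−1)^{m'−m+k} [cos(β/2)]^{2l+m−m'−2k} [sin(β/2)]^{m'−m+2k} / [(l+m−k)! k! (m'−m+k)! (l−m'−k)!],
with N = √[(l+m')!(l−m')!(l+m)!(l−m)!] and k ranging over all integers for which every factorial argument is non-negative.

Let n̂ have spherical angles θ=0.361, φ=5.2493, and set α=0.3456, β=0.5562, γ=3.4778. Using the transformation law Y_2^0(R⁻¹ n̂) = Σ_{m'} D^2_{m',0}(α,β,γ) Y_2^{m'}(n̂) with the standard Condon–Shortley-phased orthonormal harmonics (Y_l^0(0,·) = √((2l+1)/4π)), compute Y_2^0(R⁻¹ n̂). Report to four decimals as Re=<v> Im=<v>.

Need the full column D^2_{m',0} for m'=−2..2 at α=0.3456, β=0.5562, γ=3.4778.
cos(β/2)=0.961579, sin(β/2)=0.274529
d^2_{-2,0}: single k=2 term ⇒ +0.170696;  D = +0.131518+0.108812i
d^2_{-1,0}: k∈[1..2] ⇒ +0.597886 -0.048733 = +0.549153;  D = +0.516683+0.186032i
d^2_{0,0}: k∈[0..2] ⇒ +0.854948 -0.278745 +0.005680 = +0.581883;  D = +0.581883+0.000000i
d^2_{1,0}: k∈[0..1] ⇒ -0.597886 +0.048733 = -0.549153;  D = -0.516683+0.186032i
d^2_{2,0}: single k=0 term ⇒ +0.170696;  D = +0.131518-0.108812i
Y_2^{m'}(θ=0.361,φ=5.2493) and Σ D·Y over m':
  (+0.1315+0.1088i)·(-0.0230+0.0424i)  (+0.5167+0.1860i)·(+0.1306+0.2194i)  (+0.5819+0.0000i)·(+0.5127+0.0000i)  (-0.5167+0.1860i)·(-0.1306+0.2194i)  (+0.1315-0.1088i)·(-0.0230-0.0424i)
Y_2^0(R⁻¹ n̂) = +0.336406-0.000000i

Re=0.3364 Im=0.0000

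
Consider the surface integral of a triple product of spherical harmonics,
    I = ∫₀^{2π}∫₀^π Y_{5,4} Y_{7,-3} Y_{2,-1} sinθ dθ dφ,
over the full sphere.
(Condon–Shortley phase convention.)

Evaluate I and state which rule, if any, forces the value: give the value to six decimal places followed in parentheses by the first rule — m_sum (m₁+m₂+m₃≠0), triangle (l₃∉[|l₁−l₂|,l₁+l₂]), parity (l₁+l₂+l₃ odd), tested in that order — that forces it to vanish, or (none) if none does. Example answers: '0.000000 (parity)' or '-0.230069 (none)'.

-0.071671 (none)

Checks pass: Σm=0; 14 even; l₃=2∈[2,12].
(2·5+1)(2·7+1)(2·2+1) = 825
Δ: 10! 0! 4! / 15! → 1/15015
sum: t=5:−1/57600 = -1/57600
3j²(5 7 2; 0 0 0) = Δ·Π!·Σ² = 21/715  (sign -1)
sum: t=1:−1/2177280 = -1/2177280
3j²(5 7 2; 4 -3 -1) = Δ·Π!·Σ² = 8/3003  (sign +1)
combine: 4πI² = 825·21/715·8/3003 = 120/1859
take √, sign -1: I = -0.07167142
No selection rule forces the value: the integral is nonzero (none).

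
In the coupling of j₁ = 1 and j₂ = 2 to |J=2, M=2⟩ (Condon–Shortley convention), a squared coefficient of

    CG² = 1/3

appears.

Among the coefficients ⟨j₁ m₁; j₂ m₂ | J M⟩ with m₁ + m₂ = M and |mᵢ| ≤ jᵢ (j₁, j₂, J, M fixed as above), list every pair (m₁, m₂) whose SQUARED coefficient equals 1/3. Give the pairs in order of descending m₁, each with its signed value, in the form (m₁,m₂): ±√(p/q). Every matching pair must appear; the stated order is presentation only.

(1,1): +√(1/3)

Admissible pairs with m₁+m₂ = M = 2: (0,2), (1,1)
  (m₁,m₂)=(1,1): CG² = 1/3, CG = +√(1/3)   ← matches the target
  (m₁,m₂)=(0,2): CG² = 2/3, CG = −√(2/3)
Pairs with CG² = 1/3: (1,1): +√(1/3)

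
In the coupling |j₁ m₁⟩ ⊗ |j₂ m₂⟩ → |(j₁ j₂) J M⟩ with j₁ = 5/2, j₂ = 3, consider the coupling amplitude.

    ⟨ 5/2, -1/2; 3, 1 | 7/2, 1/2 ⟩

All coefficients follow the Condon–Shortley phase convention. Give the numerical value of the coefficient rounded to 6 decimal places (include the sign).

−√(1/63) ≈ -0.125988

triangle: 2!×3!×4!/10! = 288/3628800
(j±m)!: 2!×3!×4!×2!×4!×3! = 82944
prefactor² = (2J+1)×Δ×N² = 9216/175
  k=0: +1/(0!×2!×3!×4!×0!×0!) = 1/288
  k=1: −1/(1!×1!×2!×3!×1!×1!) = -1/12
  k=2: +1/(2!×0!×1!×2!×2!×2!) = 1/16
Σ = -5/288  ⇒  CG² = 9216/175×(-5/288)² = 1/63
CG = −√(1/63) = -0.125988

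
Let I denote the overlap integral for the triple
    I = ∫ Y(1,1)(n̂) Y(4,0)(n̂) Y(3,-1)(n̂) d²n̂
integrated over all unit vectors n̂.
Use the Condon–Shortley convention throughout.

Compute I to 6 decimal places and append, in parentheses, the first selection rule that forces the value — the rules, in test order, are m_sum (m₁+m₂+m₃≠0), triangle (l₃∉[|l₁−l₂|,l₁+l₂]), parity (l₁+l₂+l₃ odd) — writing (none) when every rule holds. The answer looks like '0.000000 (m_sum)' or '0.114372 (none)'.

Checks pass: Σm=0; 8 even; l₃=3∈[3,5].
(2·1+1)(2·4+1)(2·3+1) = 189
Δ: 2! 0! 6! / 9! → 1/252
sum: t=1:−1/36 = -1/36
3j²(1 4 3; 0 0 0) = Δ·Π!·Σ² = 4/63  (sign +1)
sum: t=0:+1/96 = 1/96
3j²(1 4 3; 1 0 -1) = Δ·Π!·Σ² = 1/42  (sign +1)
combine: 4πI² = 189·4/63·1/42 = 2/7
take √, sign +1: I = 0.15078601
No selection rule forces the value: the integral is nonzero (none).

0.150786 (none)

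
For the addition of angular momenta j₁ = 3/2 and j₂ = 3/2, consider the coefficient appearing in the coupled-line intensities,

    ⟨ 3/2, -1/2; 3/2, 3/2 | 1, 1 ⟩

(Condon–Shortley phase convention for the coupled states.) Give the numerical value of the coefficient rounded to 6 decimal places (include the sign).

+√(3/10) ≈ +0.547723

j₁+j₂−J=2  J+j₁−j₂=1  J−j₁+j₂=1  j₁+j₂+J+1=5
(j₁±m₁, j₂±m₂, J±M) = (1,2,3,0,2,0)
P² = 6/5
sum k=2..2:
  [2] +1/2 = 1/2
S = 1/2
C² = P²·S² = 3/10 ; C = +0.547723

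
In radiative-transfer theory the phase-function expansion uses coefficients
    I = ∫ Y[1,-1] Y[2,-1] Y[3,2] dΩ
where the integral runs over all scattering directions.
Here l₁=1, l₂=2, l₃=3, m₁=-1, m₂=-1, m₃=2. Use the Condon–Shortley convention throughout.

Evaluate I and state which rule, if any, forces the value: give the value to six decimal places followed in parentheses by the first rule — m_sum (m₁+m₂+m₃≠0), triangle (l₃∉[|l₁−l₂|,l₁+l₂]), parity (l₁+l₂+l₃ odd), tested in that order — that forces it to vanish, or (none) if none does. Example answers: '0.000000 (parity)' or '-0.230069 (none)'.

m-sum 0 ✓  L=6 even ✓  1≤3≤3 ✓
Π(2lᵢ+1) = 3×5×7 = 105
triangle coeff Δ(1,2,3) = 1/105
Σ_t [0,0]: t=0:+1/4 = 1/4
(3j)²=3/35 [(1 2 3; 0 0 0)], sign=-1
Σ_t [0,0]: t=0:+1/12 = 1/12
(3j)²=2/21 [(1 2 3; -1 -1 2)], sign=-1
⇒ 4πI² = 6/7
I = (+1)√(6/7/(4π)) = 0.26116903
No selection rule forces the value: the integral is nonzero (none).

0.261169 (none)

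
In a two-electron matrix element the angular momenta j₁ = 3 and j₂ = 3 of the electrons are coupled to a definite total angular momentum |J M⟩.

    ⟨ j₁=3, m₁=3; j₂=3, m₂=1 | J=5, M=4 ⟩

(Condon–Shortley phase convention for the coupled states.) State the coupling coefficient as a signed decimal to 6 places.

√[11·1!5!5!/12! · 6!0!4!2!9!1!] = √(4147200)
  +(−1)^0/∏(0,1,0,4,5,1)! = 1/2880  (running 1/2880)
⟨..|..⟩ = √(4147200)·(1/2880) = +0.707107

+√(1/2) ≈ +0.707107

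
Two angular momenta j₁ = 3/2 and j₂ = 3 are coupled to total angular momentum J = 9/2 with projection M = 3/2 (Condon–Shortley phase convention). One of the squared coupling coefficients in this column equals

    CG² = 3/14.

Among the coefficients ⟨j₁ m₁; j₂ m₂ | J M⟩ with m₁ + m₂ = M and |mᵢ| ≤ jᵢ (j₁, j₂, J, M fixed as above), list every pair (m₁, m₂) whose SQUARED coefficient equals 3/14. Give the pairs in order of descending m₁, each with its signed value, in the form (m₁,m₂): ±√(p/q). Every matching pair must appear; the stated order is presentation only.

(-1/2,2): +√(3/14)

Admissible pairs with m₁+m₂ = M = 3/2: (-3/2,3), (-1/2,2), (1/2,1), (3/2,0)
  (m₁,m₂)=(3/2,0): CG² = 5/21, CG = +√(5/21)
  (m₁,m₂)=(1/2,1): CG² = 15/28, CG = +√(15/28)
  (m₁,m₂)=(-1/2,2): CG² = 3/14, CG = +√(3/14)   ← matches the target
  (m₁,m₂)=(-3/2,3): CG² = 1/84, CG = +√(1/84)
Pairs with CG² = 3/14: (-1/2,2): +√(3/14)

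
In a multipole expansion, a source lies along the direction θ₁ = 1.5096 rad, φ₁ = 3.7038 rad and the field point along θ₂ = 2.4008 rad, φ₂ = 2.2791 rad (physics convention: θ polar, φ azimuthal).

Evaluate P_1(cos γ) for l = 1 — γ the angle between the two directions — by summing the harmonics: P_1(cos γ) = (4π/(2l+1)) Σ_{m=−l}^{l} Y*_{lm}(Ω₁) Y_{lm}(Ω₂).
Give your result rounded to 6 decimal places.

Expand P_1 via completeness: Σ_{m} conj(Y_{1,m}) at Ω₁ times Y_{1,m} at Ω₂ —
  term(m=-1) = 0.01171 + 0.07955j   from Y*(Ω₁)=-0.29177 - 0.18382j, Y(Ω₂)=-0.15168 - 0.17708j
  term(m=+0) = -0.01077 + 0.00000j   from Y*(Ω₁)=0.02988 + 0.00000j, Y(Ω₂)=-0.36056 + 0.00000j
  term(m=+1) = 0.01171 - 0.07955j   from Y*(Ω₁)=0.29177 - 0.18382j, Y(Ω₂)=0.15168 - 0.17708j
Accumulated sum 0.01264 + 0.00000j; after 4π/(2l+1) scaling, 0.05293 + 0.00000j ⇒ P_1 = 0.052932

0.052932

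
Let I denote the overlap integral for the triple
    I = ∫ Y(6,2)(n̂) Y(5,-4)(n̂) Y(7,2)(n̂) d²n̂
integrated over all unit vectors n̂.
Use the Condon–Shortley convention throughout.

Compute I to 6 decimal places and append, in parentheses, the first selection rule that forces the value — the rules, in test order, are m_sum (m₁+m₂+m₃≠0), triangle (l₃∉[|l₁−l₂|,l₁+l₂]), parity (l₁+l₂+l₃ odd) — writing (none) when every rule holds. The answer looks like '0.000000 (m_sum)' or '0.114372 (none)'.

0.103719 (none)

m-sum 0 ✓  L=18 even ✓  1≤7≤11 ✓
Π(2lᵢ+1) = 13×11×15 = 2145
triangle coeff Δ(6,5,7) = 1/174594420
Σ_t [0,4]: t=0:+1/4147200 t=1:−1/207360 t=2:+1/82944 t=3:−1/207360 t=4:+1/4147200 = 1/345600
(3j)²=420/46189 [(6 5 7; 0 0 0)], sign=-1
Σ_t [0,1]: t=0:+1/1658880 t=1:−1/3110400 = 7/24883200
(3j)²=4802/692835 [(6 5 7; 2 -4 2)], sign=-1
⇒ 4πI² = 2016840/14919047
I = (+1)√(2016840/14919047/(4π)) = 0.10371946
No selection rule forces the value: the integral is nonzero (none).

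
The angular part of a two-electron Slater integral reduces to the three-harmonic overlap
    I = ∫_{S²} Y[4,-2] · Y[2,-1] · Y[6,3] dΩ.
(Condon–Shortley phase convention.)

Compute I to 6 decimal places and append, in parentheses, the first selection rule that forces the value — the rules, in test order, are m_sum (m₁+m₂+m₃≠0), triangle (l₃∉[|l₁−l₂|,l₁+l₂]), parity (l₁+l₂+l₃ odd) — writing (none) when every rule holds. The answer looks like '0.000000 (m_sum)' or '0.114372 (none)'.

Rules hold: Σm=0, L=12 even, 2≤6≤6.
N = 9·5·13 = 585
Δ = 0!·8!·4!/13! = 1/6435
Racah Σ t=0..0: t=0:+1/2304 = 1/2304
⇒ 3j(4 2 6; 0 0 0)² = 5/143, sgn +1
Racah Σ t=0..0: t=0:+1/8640 = 1/8640
⇒ 3j(4 2 6; -2 -1 3)² = 28/715, sgn -1
4πI² = N·(3j₀)²·(3jₘ)² = 1260/1573
I = -1·√(0.801017/4π) = -0.25247360
No selection rule forces the value: the integral is nonzero (none).

-0.252474 (none)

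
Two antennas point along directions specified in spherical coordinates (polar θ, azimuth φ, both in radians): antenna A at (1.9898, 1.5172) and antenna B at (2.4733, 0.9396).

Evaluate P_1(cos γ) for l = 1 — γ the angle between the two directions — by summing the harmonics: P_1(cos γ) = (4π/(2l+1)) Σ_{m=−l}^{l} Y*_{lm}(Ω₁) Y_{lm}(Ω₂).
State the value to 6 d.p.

Summing Y*_{l m}(θ₁,φ₁)·Y_{l m}(θ₂,φ₂) over m ∈ [−1, 1]; prefactor 4π/(2·1+1) = 4.188790:
  [-1]  conj(Y_{1,-1})(Ω₁) = +0.016907+0.315154i ; Y_{1,-1}(Ω₂) = +0.126334-0.172835i ; Δ = +0.056606+0.036892i
  [+0]  conj(Y_{1,0})(Ω₁) = -0.198788-0.000000i ; Y_{1,0}(Ω₂) = -0.383495+0.000000i ; Δ = +0.076234+0.000000i
  [+1]  conj(Y_{1,1})(Ω₁) = -0.016907+0.315154i ; Y_{1,1}(Ω₂) = -0.126334-0.172835i ; Δ = +0.056606-0.036892i
Σ over m = +0.189445+0.000000i; ×(4π/3) → +0.793547+0.000000i. Real part: 0.793547

0.793547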